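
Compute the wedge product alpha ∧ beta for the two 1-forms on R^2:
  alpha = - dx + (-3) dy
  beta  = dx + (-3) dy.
alpha ∧ beta = (6) dx ∧ dy

Distribute the wedge, using dx_i ∧ dx_j = -dx_j ∧ dx_i and dx_i ∧ dx_i = 0. For each pair (i, j) with i < j, the coefficient of dx_i ∧ dx_j in alpha ∧ beta is (alpha_i * beta_j - alpha_j * beta_i). Collecting: alpha ∧ beta = (6) dx ∧ dy.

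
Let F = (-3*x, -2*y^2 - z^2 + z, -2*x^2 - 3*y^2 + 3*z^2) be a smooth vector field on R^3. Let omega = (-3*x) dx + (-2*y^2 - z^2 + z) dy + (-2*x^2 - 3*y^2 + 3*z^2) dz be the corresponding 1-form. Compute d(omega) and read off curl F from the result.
d(omega) = (-6*y + 2*z - 1) dy ∧ dz + (4*x) dz ∧ dx + (0) dx ∧ dy; curl F = (-6*y + 2*z - 1, 4*x, 0)

d omega = sum_{i<j} (∂f_j/∂x_i - ∂f_i/∂x_j) dx_i ∧ dx_j. Under the identification (dy ∧ dz, dz ∧ dx, dx ∧ dy) ↔ (e_x, e_y, e_z), the coefficients are exactly the components of curl F. Compute:
  ∂R/∂y - ∂Q/∂z = (-6*y) - (1 - 2*z) = -6*y + 2*z - 1
  ∂P/∂z - ∂R/∂x = (0) - (-4*x) = 4*x
  ∂Q/∂x - ∂P/∂y = (0) - (0) = 0.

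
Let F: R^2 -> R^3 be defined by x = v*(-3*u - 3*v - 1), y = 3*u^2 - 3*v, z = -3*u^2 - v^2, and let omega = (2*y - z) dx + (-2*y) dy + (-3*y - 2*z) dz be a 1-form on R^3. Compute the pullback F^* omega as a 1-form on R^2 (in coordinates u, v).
F^* omega = (-18*u^3 - 27*u^2*v - 12*u*v^2 - 18*u*v - 3*v^3 + 18*v^2) du + (-27*u^3 - 48*u^2*v + 9*u^2 - 3*u*v^2 + 18*u*v - 10*v^3 + 17*v^2 - 12*v) dv

Using F^*(f dg) = (f ∘ F) d(g ∘ F), substitute each coordinate x_i by F_i(u, v) in f_i, and replace dx_i by d F_i = (∂F_i/∂u) du + (∂F_i/∂v) dv.
  For the x component: f_1(F) = 9*u^2 + v^2 - 6*v; d F_1 = (-3*v) du + (-3*u - 6*v - 1) dv
  For the y component: f_2(F) = -6*u^2 + 6*v; d F_2 = (6*u) du + (-3) dv
  For the z component: f_3(F) = -3*u^2 + 2*v^2 + 9*v; d F_3 = (-6*u) du + (-2*v) dv
Combining and collecting du, dv coefficients:
  coeff of du: -18*u^3 - 27*u^2*v - 12*u*v^2 - 18*u*v - 3*v^3 + 18*v^2
  coeff of dv: -27*u^3 - 48*u^2*v + 9*u^2 - 3*u*v^2 + 18*u*v - 10*v^3 + 17*v^2 - 12*v
F^* omega = (-18*u^3 - 27*u^2*v - 12*u*v^2 - 18*u*v - 3*v^3 + 18*v^2) du + (-27*u^3 - 48*u^2*v + 9*u^2 - 3*u*v^2 + 18*u*v - 10*v^3 + 17*v^2 - 12*v) dv.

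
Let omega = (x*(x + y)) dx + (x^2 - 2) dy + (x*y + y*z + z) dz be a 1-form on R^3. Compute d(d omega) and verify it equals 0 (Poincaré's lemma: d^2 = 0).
d(d omega) = 0

Step 1: d omega = sum_{i<j} (∂f_j/∂x_i - ∂f_i/∂x_j) dx_i ∧ dx_j:
  coeff of dx ∧ dy: x
  coeff of dx ∧ dz: y
  coeff of dy ∧ dz: x + z
Step 2: Apply d again to each 2-form coefficient. The only possible 3-form in R^3 is dx ∧ dy ∧ dz, with coefficient
  ∂(coeff of dy∧dz)/∂x - ∂(coeff of dx∧dz)/∂y + ∂(coeff of dx∧dy)/∂z
  = ∂/∂x (x + z) - ∂/∂y (y) + ∂/∂z (x).
Each of these terms simplifies to sums of mixed partials that cancel in pairs. The result is 0 (by equality of mixed partials for smooth functions — Schwarz / Clairaut).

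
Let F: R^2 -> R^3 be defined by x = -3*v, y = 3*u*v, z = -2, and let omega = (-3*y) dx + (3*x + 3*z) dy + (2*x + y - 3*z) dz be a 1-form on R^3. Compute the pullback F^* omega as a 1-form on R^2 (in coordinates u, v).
F^* omega = (9*v*(-3*v - 2)) du + (-18*u) dv

Using F^*(f dg) = (f ∘ F) d(g ∘ F), substitute each coordinate x_i by F_i(u, v) in f_i, and replace dx_i by d F_i = (∂F_i/∂u) du + (∂F_i/∂v) dv.
  For the x component: f_1(F) = -9*u*v; d F_1 = (0) du + (-3) dv
  For the y component: f_2(F) = -9*v - 6; d F_2 = (3*v) du + (3*u) dv
  For the z component: f_3(F) = 3*u*v - 6*v + 6; d F_3 = (0) du + (0) dv
Combining and collecting du, dv coefficients:
  coeff of du: 9*v*(-3*v - 2)
  coeff of dv: -18*u
F^* omega = (9*v*(-3*v - 2)) du + (-18*u) dv.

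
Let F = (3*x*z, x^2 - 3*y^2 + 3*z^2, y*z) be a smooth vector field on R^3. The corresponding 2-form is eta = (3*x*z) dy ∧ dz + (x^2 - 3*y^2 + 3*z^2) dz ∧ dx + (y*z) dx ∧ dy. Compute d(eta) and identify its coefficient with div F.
d(eta) = (-5*y + 3*z) dx ∧ dy ∧ dz; div F = -5*y + 3*z

For a 2-form in R^3 of the form above, applying d gives a 3-form with coefficient ∂P/∂x + ∂Q/∂y + ∂R/∂z:
  ∂P/∂x = 3*z
  ∂Q/∂y = -6*y
  ∂R/∂z = y
Sum = -5*y + 3*z, which is exactly div F.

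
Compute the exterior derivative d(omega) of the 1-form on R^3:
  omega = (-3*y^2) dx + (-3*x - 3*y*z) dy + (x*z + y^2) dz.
d(omega) = (6*y - 3) dx ∧ dy + (z) dx ∧ dz + (5*y) dy ∧ dz

For a 1-form omega = sum_i f_i dx_i, the exterior derivative is
  d(omega) = sum_{i < j} (∂f_j/∂x_i - ∂f_i/∂x_j) dx_i ∧ dx_j.
  coefficient of dx ∧ dy: ∂f_2/∂x - ∂f_1/∂y = ∂(-3*x - 3*y*z)/∂x - ∂(-3*y^2)/∂y = 6*y - 3
  coefficient of dx ∧ dz: ∂f_3/∂x - ∂f_1/∂z = ∂(x*z + y^2)/∂x - ∂(-3*y^2)/∂z = z
  coefficient of dy ∧ dz: ∂f_3/∂y - ∂f_2/∂z = ∂(x*z + y^2)/∂y - ∂(-3*x - 3*y*z)/∂z = 5*y
Assembling: d(omega) = (6*y - 3) dx ∧ dy + (z) dx ∧ dz + (5*y) dy ∧ dz.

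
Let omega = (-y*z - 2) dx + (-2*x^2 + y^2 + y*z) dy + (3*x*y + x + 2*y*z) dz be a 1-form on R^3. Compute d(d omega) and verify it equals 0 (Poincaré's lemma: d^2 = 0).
d(d omega) = 0

Step 1: d omega = sum_{i<j} (∂f_j/∂x_i - ∂f_i/∂x_j) dx_i ∧ dx_j:
  coeff of dx ∧ dy: -4*x + z
  coeff of dx ∧ dz: 4*y + 1
  coeff of dy ∧ dz: 3*x - y + 2*z
Step 2: Apply d again to each 2-form coefficient. The only possible 3-form in R^3 is dx ∧ dy ∧ dz, with coefficient
  ∂(coeff of dy∧dz)/∂x - ∂(coeff of dx∧dz)/∂y + ∂(coeff of dx∧dy)/∂z
  = ∂/∂x (3*x - y + 2*z) - ∂/∂y (4*y + 1) + ∂/∂z (-4*x + z).
Each of these terms simplifies to sums of mixed partials that cancel in pairs. The result is 0 (by equality of mixed partials for smooth functions — Schwarz / Clairaut).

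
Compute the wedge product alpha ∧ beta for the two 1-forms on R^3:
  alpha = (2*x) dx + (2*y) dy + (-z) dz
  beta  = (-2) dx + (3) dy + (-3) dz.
alpha ∧ beta = (6*x + 4*y) dx ∧ dy + (-6*x - 2*z) dx ∧ dz + (-6*y + 3*z) dy ∧ dz

Distribute the wedge, using dx_i ∧ dx_j = -dx_j ∧ dx_i and dx_i ∧ dx_i = 0. For each pair (i, j) with i < j, the coefficient of dx_i ∧ dx_j in alpha ∧ beta is (alpha_i * beta_j - alpha_j * beta_i). Collecting: alpha ∧ beta = (6*x + 4*y) dx ∧ dy + (-6*x - 2*z) dx ∧ dz + (-6*y + 3*z) dy ∧ dz.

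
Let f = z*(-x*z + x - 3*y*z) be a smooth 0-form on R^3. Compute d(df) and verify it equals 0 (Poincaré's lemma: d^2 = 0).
d(df) = 0

Step 1: df = sum_i (∂f/∂x_i) dx_i = (z*(1 - z)) dx + (-3*z^2) dy + (-2*x*z + x - 6*y*z) dz.
Step 2: Apply d again. Using the 1-form formula, the coefficient of dx ∧ dy in d(df) is ∂^2 f/∂x ∂y - ∂^2 f/∂y ∂x = (0) - (0) = 0 (equality of mixed partials for smooth f).
Similarly for dx ∧ dz and dy ∧ dz — all coefficients vanish. So d(df) = 0.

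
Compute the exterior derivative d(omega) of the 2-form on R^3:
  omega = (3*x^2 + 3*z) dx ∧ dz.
d(omega) = 0

For a 2-form omega = sum_{i<j} g_{ij} dx_i ∧ dx_j, the exterior derivative is
  d(omega) = sum_{i<j} d(g_{ij}) ∧ dx_i ∧ dx_j = sum_{i<j, k} (∂g_{ij}/∂x_k) dx_k ∧ dx_i ∧ dx_j.
Expand each term, using dx_k ∧ dx_i ∧ dx_j = sgn(permutation) dx_{(a)} ∧ dx_{(b)} ∧ dx_{(c)} with (a < b < c) sorted:

Collecting like 3-forms: d(omega) = 0.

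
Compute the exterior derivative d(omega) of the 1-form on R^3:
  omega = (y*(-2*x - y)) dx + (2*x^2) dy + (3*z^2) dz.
d(omega) = (6*x + 2*y) dx ∧ dy

For a 1-form omega = sum_i f_i dx_i, the exterior derivative is
  d(omega) = sum_{i < j} (∂f_j/∂x_i - ∂f_i/∂x_j) dx_i ∧ dx_j.
  coefficient of dx ∧ dy: ∂f_2/∂x - ∂f_1/∂y = ∂(2*x^2)/∂x - ∂(y*(-2*x - y))/∂y = 6*x + 2*y
Assembling: d(omega) = (6*x + 2*y) dx ∧ dy.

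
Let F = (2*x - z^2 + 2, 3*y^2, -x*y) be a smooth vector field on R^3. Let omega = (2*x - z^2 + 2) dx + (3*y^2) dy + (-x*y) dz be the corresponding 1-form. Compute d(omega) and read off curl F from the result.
d(omega) = (-x) dy ∧ dz + (y - 2*z) dz ∧ dx + (0) dx ∧ dy; curl F = (-x, y - 2*z, 0)

d omega = sum_{i<j} (∂f_j/∂x_i - ∂f_i/∂x_j) dx_i ∧ dx_j. Under the identification (dy ∧ dz, dz ∧ dx, dx ∧ dy) ↔ (e_x, e_y, e_z), the coefficients are exactly the components of curl F. Compute:
  ∂R/∂y - ∂Q/∂z = (-x) - (0) = -x
  ∂P/∂z - ∂R/∂x = (-2*z) - (-y) = y - 2*z
  ∂Q/∂x - ∂P/∂y = (0) - (0) = 0.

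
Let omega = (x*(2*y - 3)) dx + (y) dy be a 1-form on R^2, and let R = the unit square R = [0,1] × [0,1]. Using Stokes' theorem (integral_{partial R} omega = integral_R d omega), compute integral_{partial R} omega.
integral_(partial R) omega = -1

Stokes: integral_partial_R omega = integral_R d omega with d omega = (∂Q/∂x - ∂P/∂y) dx ∧ dy.
  ∂Q/∂x = 0
  ∂P/∂y = 2*x
  integrand = ∂Q/∂x - ∂P/∂y = -2*x.
Integrating over R: integral_0^1 integral_0^1 (-2*x) dx dy = -1.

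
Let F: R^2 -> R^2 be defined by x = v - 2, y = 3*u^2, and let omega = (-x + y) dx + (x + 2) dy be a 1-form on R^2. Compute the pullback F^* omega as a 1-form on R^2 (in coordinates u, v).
F^* omega = (6*u*v) du + (3*u^2 - v + 2) dv

Using F^*(f dg) = (f ∘ F) d(g ∘ F), substitute each coordinate x_i by F_i(u, v) in f_i, and replace dx_i by d F_i = (∂F_i/∂u) du + (∂F_i/∂v) dv.
  For the x component: f_1(F) = 3*u^2 - v + 2; d F_1 = (0) du + (1) dv
  For the y component: f_2(F) = v; d F_2 = (6*u) du + (0) dv
Combining and collecting du, dv coefficients:
  coeff of du: 6*u*v
  coeff of dv: 3*u^2 - v + 2
F^* omega = (6*u*v) du + (3*u^2 - v + 2) dv.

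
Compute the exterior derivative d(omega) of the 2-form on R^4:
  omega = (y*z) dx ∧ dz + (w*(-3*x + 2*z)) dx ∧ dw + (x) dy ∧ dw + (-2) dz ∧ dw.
d(omega) = (-z) dx ∧ dy ∧ dz + (-2*w) dx ∧ dz ∧ dw + (1) dx ∧ dy ∧ dw

For a 2-form omega = sum_{i<j} g_{ij} dx_i ∧ dx_j, the exterior derivative is
  d(omega) = sum_{i<j} d(g_{ij}) ∧ dx_i ∧ dx_j = sum_{i<j, k} (∂g_{ij}/∂x_k) dx_k ∧ dx_i ∧ dx_j.
Expand each term, using dx_k ∧ dx_i ∧ dx_j = sgn(permutation) dx_{(a)} ∧ dx_{(b)} ∧ dx_{(c)} with (a < b < c) sorted:
  d(y*z) includes (∂/∂y)(y*z) dy = (z) dy, which multiplied by dx ∧ dz gives (-z) dx ∧ dy ∧ dz
  d(w*(-3*x + 2*z)) includes (∂/∂z)(w*(-3*x + 2*z)) dz = (2*w) dz, which multiplied by dx ∧ dw gives (-2*w) dx ∧ dz ∧ dw
  d(x) includes (∂/∂x)(x) dx = (1) dx, which multiplied by dy ∧ dw gives (1) dx ∧ dy ∧ dw
Collecting like 3-forms: d(omega) = (-z) dx ∧ dy ∧ dz + (-2*w) dx ∧ dz ∧ dw + (1) dx ∧ dy ∧ dw.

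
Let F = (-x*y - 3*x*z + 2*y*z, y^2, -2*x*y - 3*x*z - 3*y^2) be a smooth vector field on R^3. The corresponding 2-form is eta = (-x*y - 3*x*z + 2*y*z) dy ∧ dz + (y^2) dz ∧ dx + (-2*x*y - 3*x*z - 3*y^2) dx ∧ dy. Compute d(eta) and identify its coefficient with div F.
d(eta) = (-3*x + y - 3*z) dx ∧ dy ∧ dz; div F = -3*x + y - 3*z

For a 2-form in R^3 of the form above, applying d gives a 3-form with coefficient ∂P/∂x + ∂Q/∂y + ∂R/∂z:
  ∂P/∂x = -y - 3*z
  ∂Q/∂y = 2*y
  ∂R/∂z = -3*x
Sum = -3*x + y - 3*z, which is exactly div F.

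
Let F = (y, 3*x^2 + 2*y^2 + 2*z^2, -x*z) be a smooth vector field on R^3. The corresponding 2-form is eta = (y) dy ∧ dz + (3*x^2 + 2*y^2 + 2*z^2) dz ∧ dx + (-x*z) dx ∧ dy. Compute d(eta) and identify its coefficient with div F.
d(eta) = (-x + 4*y) dx ∧ dy ∧ dz; div F = -x + 4*y

For a 2-form in R^3 of the form above, applying d gives a 3-form with coefficient ∂P/∂x + ∂Q/∂y + ∂R/∂z:
  ∂P/∂x = 0
  ∂Q/∂y = 4*y
  ∂R/∂z = -x
Sum = -x + 4*y, which is exactly div F.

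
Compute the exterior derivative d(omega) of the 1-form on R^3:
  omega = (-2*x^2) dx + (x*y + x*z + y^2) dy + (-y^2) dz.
d(omega) = (y + z) dx ∧ dy + (-x - 2*y) dy ∧ dz

For a 1-form omega = sum_i f_i dx_i, the exterior derivative is
  d(omega) = sum_{i < j} (∂f_j/∂x_i - ∂f_i/∂x_j) dx_i ∧ dx_j.
  coefficient of dx ∧ dy: ∂f_2/∂x - ∂f_1/∂y = ∂(x*y + x*z + y^2)/∂x - ∂(-2*x^2)/∂y = y + z
  coefficient of dy ∧ dz: ∂f_3/∂y - ∂f_2/∂z = ∂(-y^2)/∂y - ∂(x*y + x*z + y^2)/∂z = -x - 2*y
Assembling: d(omega) = (y + z) dx ∧ dy + (-x - 2*y) dy ∧ dz.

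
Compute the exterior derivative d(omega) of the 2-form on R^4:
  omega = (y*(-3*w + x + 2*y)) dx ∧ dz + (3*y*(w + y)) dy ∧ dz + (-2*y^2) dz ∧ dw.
d(omega) = (3*w - x - 4*y) dx ∧ dy ∧ dz + (-3*y) dx ∧ dz ∧ dw + (-y) dy ∧ dz ∧ dw

For a 2-form omega = sum_{i<j} g_{ij} dx_i ∧ dx_j, the exterior derivative is
  d(omega) = sum_{i<j} d(g_{ij}) ∧ dx_i ∧ dx_j = sum_{i<j, k} (∂g_{ij}/∂x_k) dx_k ∧ dx_i ∧ dx_j.
Expand each term, using dx_k ∧ dx_i ∧ dx_j = sgn(permutation) dx_{(a)} ∧ dx_{(b)} ∧ dx_{(c)} with (a < b < c) sorted:
  d(y*(-3*w + x + 2*y)) includes (∂/∂y)(y*(-3*w + x + 2*y)) dy = (-3*w + x + 4*y) dy, which multiplied by dx ∧ dz gives (3*w - x - 4*y) dx ∧ dy ∧ dz
  d(y*(-3*w + x + 2*y)) includes (∂/∂w)(y*(-3*w + x + 2*y)) dw = (-3*y) dw, which multiplied by dx ∧ dz gives (-3*y) dx ∧ dz ∧ dw
  d(3*y*(w + y)) includes (∂/∂w)(3*y*(w + y)) dw = (3*y) dw, which multiplied by dy ∧ dz gives (3*y) dy ∧ dz ∧ dw
  d(-2*y^2) includes (∂/∂y)(-2*y^2) dy = (-4*y) dy, which multiplied by dz ∧ dw gives (-4*y) dy ∧ dz ∧ dw
Collecting like 3-forms: d(omega) = (3*w - x - 4*y) dx ∧ dy ∧ dz + (-3*y) dx ∧ dz ∧ dw + (-y) dy ∧ dz ∧ dw.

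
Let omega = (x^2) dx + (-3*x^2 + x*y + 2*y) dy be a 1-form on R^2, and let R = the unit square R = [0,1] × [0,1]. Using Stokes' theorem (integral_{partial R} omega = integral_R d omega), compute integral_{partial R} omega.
integral_(partial R) omega = -5/2

Stokes: integral_partial_R omega = integral_R d omega with d omega = (∂Q/∂x - ∂P/∂y) dx ∧ dy.
  ∂Q/∂x = -6*x + y
  ∂P/∂y = 0
  integrand = ∂Q/∂x - ∂P/∂y = -6*x + y.
Integrating over R: integral_0^1 integral_0^1 (-6*x + y) dx dy = -5/2.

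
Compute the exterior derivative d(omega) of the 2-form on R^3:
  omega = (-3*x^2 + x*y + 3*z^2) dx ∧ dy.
d(omega) = (6*z) dx ∧ dy ∧ dz

For a 2-form omega = sum_{i<j} g_{ij} dx_i ∧ dx_j, the exterior derivative is
  d(omega) = sum_{i<j} d(g_{ij}) ∧ dx_i ∧ dx_j = sum_{i<j, k} (∂g_{ij}/∂x_k) dx_k ∧ dx_i ∧ dx_j.
Expand each term, using dx_k ∧ dx_i ∧ dx_j = sgn(permutation) dx_{(a)} ∧ dx_{(b)} ∧ dx_{(c)} with (a < b < c) sorted:
  d(-3*x^2 + x*y + 3*z^2) includes (∂/∂z)(-3*x^2 + x*y + 3*z^2) dz = (6*z) dz, which multiplied by dx ∧ dy gives (6*z) dx ∧ dy ∧ dz
Collecting like 3-forms: d(omega) = (6*z) dx ∧ dy ∧ dz.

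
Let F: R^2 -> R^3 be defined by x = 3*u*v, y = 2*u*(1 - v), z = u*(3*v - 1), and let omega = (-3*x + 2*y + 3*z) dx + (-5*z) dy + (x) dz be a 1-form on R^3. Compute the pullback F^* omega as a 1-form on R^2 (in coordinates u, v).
F^* omega = (u*(27*v^2 - 40*v + 10)) du + (u^2*(27*v - 7)) dv

Using F^*(f dg) = (f ∘ F) d(g ∘ F), substitute each coordinate x_i by F_i(u, v) in f_i, and replace dx_i by d F_i = (∂F_i/∂u) du + (∂F_i/∂v) dv.
  For the x component: f_1(F) = u*(1 - 4*v); d F_1 = (3*v) du + (3*u) dv
  For the y component: f_2(F) = 5*u*(1 - 3*v); d F_2 = (2 - 2*v) du + (-2*u) dv
  For the z component: f_3(F) = 3*u*v; d F_3 = (3*v - 1) du + (3*u) dv
Combining and collecting du, dv coefficients:
  coeff of du: u*(27*v^2 - 40*v + 10)
  coeff of dv: u^2*(27*v - 7)
F^* omega = (u*(27*v^2 - 40*v + 10)) du + (u^2*(27*v - 7)) dv.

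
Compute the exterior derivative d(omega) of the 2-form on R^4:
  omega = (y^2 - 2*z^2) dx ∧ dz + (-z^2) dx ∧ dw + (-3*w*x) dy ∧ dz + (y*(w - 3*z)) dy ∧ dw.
d(omega) = (-3*w - 2*y) dx ∧ dy ∧ dz + (2*z) dx ∧ dz ∧ dw + (-3*x + 3*y) dy ∧ dz ∧ dw

For a 2-form omega = sum_{i<j} g_{ij} dx_i ∧ dx_j, the exterior derivative is
  d(omega) = sum_{i<j} d(g_{ij}) ∧ dx_i ∧ dx_j = sum_{i<j, k} (∂g_{ij}/∂x_k) dx_k ∧ dx_i ∧ dx_j.
Expand each term, using dx_k ∧ dx_i ∧ dx_j = sgn(permutation) dx_{(a)} ∧ dx_{(b)} ∧ dx_{(c)} with (a < b < c) sorted:
  d(y^2 - 2*z^2) includes (∂/∂y)(y^2 - 2*z^2) dy = (2*y) dy, which multiplied by dx ∧ dz gives (-2*y) dx ∧ dy ∧ dz
  d(-z^2) includes (∂/∂z)(-z^2) dz = (-2*z) dz, which multiplied by dx ∧ dw gives (2*z) dx ∧ dz ∧ dw
  d(-3*w*x) includes (∂/∂x)(-3*w*x) dx = (-3*w) dx, which multiplied by dy ∧ dz gives (-3*w) dx ∧ dy ∧ dz
  d(-3*w*x) includes (∂/∂w)(-3*w*x) dw = (-3*x) dw, which multiplied by dy ∧ dz gives (-3*x) dy ∧ dz ∧ dw
  d(y*(w - 3*z)) includes (∂/∂z)(y*(w - 3*z)) dz = (-3*y) dz, which multiplied by dy ∧ dw gives (3*y) dy ∧ dz ∧ dw
Collecting like 3-forms: d(omega) = (-3*w - 2*y) dx ∧ dy ∧ dz + (2*z) dx ∧ dz ∧ dw + (-3*x + 3*y) dy ∧ dz ∧ dw.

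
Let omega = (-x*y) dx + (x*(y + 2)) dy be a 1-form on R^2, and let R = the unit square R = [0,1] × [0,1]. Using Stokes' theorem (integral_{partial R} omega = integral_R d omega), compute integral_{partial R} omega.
integral_(partial R) omega = 3

Stokes: integral_partial_R omega = integral_R d omega with d omega = (∂Q/∂x - ∂P/∂y) dx ∧ dy.
  ∂Q/∂x = y + 2
  ∂P/∂y = -x
  integrand = ∂Q/∂x - ∂P/∂y = x + y + 2.
Integrating over R: integral_0^1 integral_0^1 (x + y + 2) dx dy = 3.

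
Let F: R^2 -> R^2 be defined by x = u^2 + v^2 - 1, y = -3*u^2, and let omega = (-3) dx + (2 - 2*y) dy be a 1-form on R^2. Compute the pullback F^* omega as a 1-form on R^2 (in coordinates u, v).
F^* omega = (-36*u^3 - 18*u) du + (-6*v) dv

Using F^*(f dg) = (f ∘ F) d(g ∘ F), substitute each coordinate x_i by F_i(u, v) in f_i, and replace dx_i by d F_i = (∂F_i/∂u) du + (∂F_i/∂v) dv.
  For the x component: f_1(F) = -3; d F_1 = (2*u) du + (2*v) dv
  For the y component: f_2(F) = 6*u^2 + 2; d F_2 = (-6*u) du + (0) dv
Combining and collecting du, dv coefficients:
  coeff of du: -36*u^3 - 18*u
  coeff of dv: -6*v
F^* omega = (-36*u^3 - 18*u) du + (-6*v) dv.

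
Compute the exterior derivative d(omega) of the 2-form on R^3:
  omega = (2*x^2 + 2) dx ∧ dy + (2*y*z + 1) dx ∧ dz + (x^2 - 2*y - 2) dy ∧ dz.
d(omega) = (2*x - 2*z) dx ∧ dy ∧ dz

For a 2-form omega = sum_{i<j} g_{ij} dx_i ∧ dx_j, the exterior derivative is
  d(omega) = sum_{i<j} d(g_{ij}) ∧ dx_i ∧ dx_j = sum_{i<j, k} (∂g_{ij}/∂x_k) dx_k ∧ dx_i ∧ dx_j.
Expand each term, using dx_k ∧ dx_i ∧ dx_j = sgn(permutation) dx_{(a)} ∧ dx_{(b)} ∧ dx_{(c)} with (a < b < c) sorted:
  d(2*y*z + 1) includes (∂/∂y)(2*y*z + 1) dy = (2*z) dy, which multiplied by dx ∧ dz gives (-2*z) dx ∧ dy ∧ dz
  d(x^2 - 2*y - 2) includes (∂/∂x)(x^2 - 2*y - 2) dx = (2*x) dx, which multiplied by dy ∧ dz gives (2*x) dx ∧ dy ∧ dz
Collecting like 3-forms: d(omega) = (2*x - 2*z) dx ∧ dy ∧ dz.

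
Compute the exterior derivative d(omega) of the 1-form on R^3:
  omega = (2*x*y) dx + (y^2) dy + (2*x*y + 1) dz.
d(omega) = (-2*x) dx ∧ dy + (2*y) dx ∧ dz + (2*x) dy ∧ dz

For a 1-form omega = sum_i f_i dx_i, the exterior derivative is
  d(omega) = sum_{i < j} (∂f_j/∂x_i - ∂f_i/∂x_j) dx_i ∧ dx_j.
  coefficient of dx ∧ dy: ∂f_2/∂x - ∂f_1/∂y = ∂(y^2)/∂x - ∂(2*x*y)/∂y = -2*x
  coefficient of dx ∧ dz: ∂f_3/∂x - ∂f_1/∂z = ∂(2*x*y + 1)/∂x - ∂(2*x*y)/∂z = 2*y
  coefficient of dy ∧ dz: ∂f_3/∂y - ∂f_2/∂z = ∂(2*x*y + 1)/∂y - ∂(y^2)/∂z = 2*x
Assembling: d(omega) = (-2*x) dx ∧ dy + (2*y) dx ∧ dz + (2*x) dy ∧ dz.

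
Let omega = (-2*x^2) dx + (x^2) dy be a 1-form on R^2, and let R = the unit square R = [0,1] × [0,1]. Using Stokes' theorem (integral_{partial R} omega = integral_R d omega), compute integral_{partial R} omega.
integral_(partial R) omega = 1

Stokes: integral_partial_R omega = integral_R d omega with d omega = (∂Q/∂x - ∂P/∂y) dx ∧ dy.
  ∂Q/∂x = 2*x
  ∂P/∂y = 0
  integrand = ∂Q/∂x - ∂P/∂y = 2*x.
Integrating over R: integral_0^1 integral_0^1 (2*x) dx dy = 1.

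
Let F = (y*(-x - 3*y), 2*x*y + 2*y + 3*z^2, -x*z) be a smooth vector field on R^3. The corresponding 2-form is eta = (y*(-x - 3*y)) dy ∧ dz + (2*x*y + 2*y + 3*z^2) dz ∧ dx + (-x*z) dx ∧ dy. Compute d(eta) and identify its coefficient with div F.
d(eta) = (x - y + 2) dx ∧ dy ∧ dz; div F = x - y + 2

For a 2-form in R^3 of the form above, applying d gives a 3-form with coefficient ∂P/∂x + ∂Q/∂y + ∂R/∂z:
  ∂P/∂x = -y
  ∂Q/∂y = 2*x + 2
  ∂R/∂z = -x
Sum = x - y + 2, which is exactly div F.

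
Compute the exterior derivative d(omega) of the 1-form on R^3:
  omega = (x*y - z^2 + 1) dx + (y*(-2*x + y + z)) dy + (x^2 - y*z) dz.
d(omega) = (-x - 2*y) dx ∧ dy + (2*x + 2*z) dx ∧ dz + (-y - z) dy ∧ dz

For a 1-form omega = sum_i f_i dx_i, the exterior derivative is
  d(omega) = sum_{i < j} (∂f_j/∂x_i - ∂f_i/∂x_j) dx_i ∧ dx_j.
  coefficient of dx ∧ dy: ∂f_2/∂x - ∂f_1/∂y = ∂(y*(-2*x + y + z))/∂x - ∂(x*y - z^2 + 1)/∂y = -x - 2*y
  coefficient of dx ∧ dz: ∂f_3/∂x - ∂f_1/∂z = ∂(x^2 - y*z)/∂x - ∂(x*y - z^2 + 1)/∂z = 2*x + 2*z
  coefficient of dy ∧ dz: ∂f_3/∂y - ∂f_2/∂z = ∂(x^2 - y*z)/∂y - ∂(y*(-2*x + y + z))/∂z = -y - z
Assembling: d(omega) = (-x - 2*y) dx ∧ dy + (2*x + 2*z) dx ∧ dz + (-y - z) dy ∧ dz.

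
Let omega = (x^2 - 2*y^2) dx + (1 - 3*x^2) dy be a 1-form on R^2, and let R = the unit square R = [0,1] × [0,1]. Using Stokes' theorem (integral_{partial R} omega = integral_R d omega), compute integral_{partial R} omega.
integral_(partial R) omega = -1

Stokes: integral_partial_R omega = integral_R d omega with d omega = (∂Q/∂x - ∂P/∂y) dx ∧ dy.
  ∂Q/∂x = -6*x
  ∂P/∂y = -4*y
  integrand = ∂Q/∂x - ∂P/∂y = -6*x + 4*y.
Integrating over R: integral_0^1 integral_0^1 (-6*x + 4*y) dx dy = -1.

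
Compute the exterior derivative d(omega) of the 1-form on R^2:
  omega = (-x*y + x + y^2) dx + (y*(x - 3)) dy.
d(omega) = (x - y) dx ∧ dy

For a 1-form omega = sum_i f_i dx_i, the exterior derivative is
  d(omega) = sum_{i < j} (∂f_j/∂x_i - ∂f_i/∂x_j) dx_i ∧ dx_j.
  coefficient of dx ∧ dy: ∂f_2/∂x - ∂f_1/∂y = ∂(y*(x - 3))/∂x - ∂(-x*y + x + y^2)/∂y = x - y
Assembling: d(omega) = (x - y) dx ∧ dy.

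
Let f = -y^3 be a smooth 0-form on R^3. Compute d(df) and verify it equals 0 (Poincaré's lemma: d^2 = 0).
d(df) = 0

Step 1: df = sum_i (∂f/∂x_i) dx_i = (0) dx + (-3*y^2) dy + (0) dz.
Step 2: Apply d again. Using the 1-form formula, the coefficient of dx ∧ dy in d(df) is ∂^2 f/∂x ∂y - ∂^2 f/∂y ∂x = (0) - (0) = 0 (equality of mixed partials for smooth f).
Similarly for dx ∧ dz and dy ∧ dz — all coefficients vanish. So d(df) = 0.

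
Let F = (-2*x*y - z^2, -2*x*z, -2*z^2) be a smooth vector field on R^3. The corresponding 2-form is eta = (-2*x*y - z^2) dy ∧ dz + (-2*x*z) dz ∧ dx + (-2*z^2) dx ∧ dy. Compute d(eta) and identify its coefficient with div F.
d(eta) = (-2*y - 4*z) dx ∧ dy ∧ dz; div F = -2*y - 4*z

For a 2-form in R^3 of the form above, applying d gives a 3-form with coefficient ∂P/∂x + ∂Q/∂y + ∂R/∂z:
  ∂P/∂x = -2*y
  ∂Q/∂y = 0
  ∂R/∂z = -4*z
Sum = -2*y - 4*z, which is exactly div F.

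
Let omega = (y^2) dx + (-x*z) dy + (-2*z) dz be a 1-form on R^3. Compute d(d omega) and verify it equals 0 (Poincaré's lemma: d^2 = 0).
d(d omega) = 0

Step 1: d omega = sum_{i<j} (∂f_j/∂x_i - ∂f_i/∂x_j) dx_i ∧ dx_j:
  coeff of dx ∧ dy: -2*y - z
  coeff of dx ∧ dz: 0
  coeff of dy ∧ dz: x
Step 2: Apply d again to each 2-form coefficient. The only possible 3-form in R^3 is dx ∧ dy ∧ dz, with coefficient
  ∂(coeff of dy∧dz)/∂x - ∂(coeff of dx∧dz)/∂y + ∂(coeff of dx∧dy)/∂z
  = ∂/∂x (x) - ∂/∂y (0) + ∂/∂z (-2*y - z).
Each of these terms simplifies to sums of mixed partials that cancel in pairs. The result is 0 (by equality of mixed partials for smooth functions — Schwarz / Clairaut).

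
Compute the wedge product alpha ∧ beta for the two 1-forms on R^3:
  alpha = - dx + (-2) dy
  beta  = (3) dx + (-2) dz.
alpha ∧ beta = (2) dx ∧ dz + (6) dx ∧ dy + (4) dy ∧ dz

Distribute the wedge, using dx_i ∧ dx_j = -dx_j ∧ dx_i and dx_i ∧ dx_i = 0. For each pair (i, j) with i < j, the coefficient of dx_i ∧ dx_j in alpha ∧ beta is (alpha_i * beta_j - alpha_j * beta_i). Collecting: alpha ∧ beta = (2) dx ∧ dz + (6) dx ∧ dy + (4) dy ∧ dz.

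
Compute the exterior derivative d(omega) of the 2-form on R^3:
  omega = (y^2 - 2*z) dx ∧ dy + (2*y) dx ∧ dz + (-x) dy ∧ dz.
d(omega) = (-5) dx ∧ dy ∧ dz

For a 2-form omega = sum_{i<j} g_{ij} dx_i ∧ dx_j, the exterior derivative is
  d(omega) = sum_{i<j} d(g_{ij}) ∧ dx_i ∧ dx_j = sum_{i<j, k} (∂g_{ij}/∂x_k) dx_k ∧ dx_i ∧ dx_j.
Expand each term, using dx_k ∧ dx_i ∧ dx_j = sgn(permutation) dx_{(a)} ∧ dx_{(b)} ∧ dx_{(c)} with (a < b < c) sorted:
  d(y^2 - 2*z) includes (∂/∂z)(y^2 - 2*z) dz = (-2) dz, which multiplied by dx ∧ dy gives (-2) dx ∧ dy ∧ dz
  d(2*y) includes (∂/∂y)(2*y) dy = (2) dy, which multiplied by dx ∧ dz gives (-2) dx ∧ dy ∧ dz
  d(-x) includes (∂/∂x)(-x) dx = (-1) dx, which multiplied by dy ∧ dz gives (-1) dx ∧ dy ∧ dz
Collecting like 3-forms: d(omega) = (-5) dx ∧ dy ∧ dz.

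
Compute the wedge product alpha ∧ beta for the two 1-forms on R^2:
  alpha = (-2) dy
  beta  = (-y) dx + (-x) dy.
alpha ∧ beta = (-2*y) dx ∧ dy

Distribute the wedge, using dx_i ∧ dx_j = -dx_j ∧ dx_i and dx_i ∧ dx_i = 0. For each pair (i, j) with i < j, the coefficient of dx_i ∧ dx_j in alpha ∧ beta is (alpha_i * beta_j - alpha_j * beta_i). Collecting: alpha ∧ beta = (-2*y) dx ∧ dy.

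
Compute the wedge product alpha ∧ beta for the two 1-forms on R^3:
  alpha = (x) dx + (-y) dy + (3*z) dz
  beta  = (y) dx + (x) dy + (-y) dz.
alpha ∧ beta = (x^2 + y^2) dx ∧ dy + (-y*(x + 3*z)) dx ∧ dz + (-3*x*z + y^2) dy ∧ dz

Distribute the wedge, using dx_i ∧ dx_j = -dx_j ∧ dx_i and dx_i ∧ dx_i = 0. For each pair (i, j) with i < j, the coefficient of dx_i ∧ dx_j in alpha ∧ beta is (alpha_i * beta_j - alpha_j * beta_i). Collecting: alpha ∧ beta = (x^2 + y^2) dx ∧ dy + (-y*(x + 3*z)) dx ∧ dz + (-3*x*z + y^2) dy ∧ dz.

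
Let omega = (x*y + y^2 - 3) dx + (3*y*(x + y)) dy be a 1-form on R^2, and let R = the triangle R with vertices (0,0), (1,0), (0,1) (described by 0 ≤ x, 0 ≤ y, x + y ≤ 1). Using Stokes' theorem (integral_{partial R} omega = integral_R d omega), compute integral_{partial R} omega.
integral_(partial R) omega = 0

Stokes: integral_partial_R omega = integral_R d omega with d omega = (∂Q/∂x - ∂P/∂y) dx ∧ dy.
  ∂Q/∂x = 3*y
  ∂P/∂y = x + 2*y
  integrand = ∂Q/∂x - ∂P/∂y = -x + y.
Integrating over R: integral_0^1 integral_0^{1-x} (-x + y) dy dx = 0.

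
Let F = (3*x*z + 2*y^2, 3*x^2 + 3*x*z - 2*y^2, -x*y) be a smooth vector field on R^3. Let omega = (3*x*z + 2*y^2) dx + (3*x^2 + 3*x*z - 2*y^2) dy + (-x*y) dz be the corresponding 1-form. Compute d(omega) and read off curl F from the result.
d(omega) = (-4*x) dy ∧ dz + (3*x + y) dz ∧ dx + (6*x - 4*y + 3*z) dx ∧ dy; curl F = (-4*x, 3*x + y, 6*x - 4*y + 3*z)

d omega = sum_{i<j} (∂f_j/∂x_i - ∂f_i/∂x_j) dx_i ∧ dx_j. Under the identification (dy ∧ dz, dz ∧ dx, dx ∧ dy) ↔ (e_x, e_y, e_z), the coefficients are exactly the components of curl F. Compute:
  ∂R/∂y - ∂Q/∂z = (-x) - (3*x) = -4*x
  ∂P/∂z - ∂R/∂x = (3*x) - (-y) = 3*x + y
  ∂Q/∂x - ∂P/∂y = (6*x + 3*z) - (4*y) = 6*x - 4*y + 3*z.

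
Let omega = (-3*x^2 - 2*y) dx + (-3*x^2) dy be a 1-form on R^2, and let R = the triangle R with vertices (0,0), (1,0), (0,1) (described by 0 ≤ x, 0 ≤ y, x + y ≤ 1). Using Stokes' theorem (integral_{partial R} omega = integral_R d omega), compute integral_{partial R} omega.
integral_(partial R) omega = 0

Stokes: integral_partial_R omega = integral_R d omega with d omega = (∂Q/∂x - ∂P/∂y) dx ∧ dy.
  ∂Q/∂x = -6*x
  ∂P/∂y = -2
  integrand = ∂Q/∂x - ∂P/∂y = 2 - 6*x.
Integrating over R: integral_0^1 integral_0^{1-x} (2 - 6*x) dy dx = 0.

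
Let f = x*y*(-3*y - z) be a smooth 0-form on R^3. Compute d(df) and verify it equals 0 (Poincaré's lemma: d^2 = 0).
d(df) = 0

Step 1: df = sum_i (∂f/∂x_i) dx_i = (y*(-3*y - z)) dx + (x*(-6*y - z)) dy + (-x*y) dz.
Step 2: Apply d again. Using the 1-form formula, the coefficient of dx ∧ dy in d(df) is ∂^2 f/∂x ∂y - ∂^2 f/∂y ∂x = (-6*y - z) - (-6*y - z) = 0 (equality of mixed partials for smooth f).
Similarly for dx ∧ dz and dy ∧ dz — all coefficients vanish. So d(df) = 0.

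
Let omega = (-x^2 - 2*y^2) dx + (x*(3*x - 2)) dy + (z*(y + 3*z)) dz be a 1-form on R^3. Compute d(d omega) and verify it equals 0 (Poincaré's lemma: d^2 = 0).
d(d omega) = 0

Step 1: d omega = sum_{i<j} (∂f_j/∂x_i - ∂f_i/∂x_j) dx_i ∧ dx_j:
  coeff of dx ∧ dy: 6*x + 4*y - 2
  coeff of dx ∧ dz: 0
  coeff of dy ∧ dz: z
Step 2: Apply d again to each 2-form coefficient. The only possible 3-form in R^3 is dx ∧ dy ∧ dz, with coefficient
  ∂(coeff of dy∧dz)/∂x - ∂(coeff of dx∧dz)/∂y + ∂(coeff of dx∧dy)/∂z
  = ∂/∂x (z) - ∂/∂y (0) + ∂/∂z (6*x + 4*y - 2).
Each of these terms simplifies to sums of mixed partials that cancel in pairs. The result is 0 (by equality of mixed partials for smooth functions — Schwarz / Clairaut).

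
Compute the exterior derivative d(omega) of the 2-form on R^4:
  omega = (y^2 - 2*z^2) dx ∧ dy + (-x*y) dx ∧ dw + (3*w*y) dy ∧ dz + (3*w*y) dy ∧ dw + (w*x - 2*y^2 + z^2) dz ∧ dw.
d(omega) = (-4*z) dx ∧ dy ∧ dz + (x) dx ∧ dy ∧ dw + (-y) dy ∧ dz ∧ dw + (w) dx ∧ dz ∧ dw

For a 2-form omega = sum_{i<j} g_{ij} dx_i ∧ dx_j, the exterior derivative is
  d(omega) = sum_{i<j} d(g_{ij}) ∧ dx_i ∧ dx_j = sum_{i<j, k} (∂g_{ij}/∂x_k) dx_k ∧ dx_i ∧ dx_j.
Expand each term, using dx_k ∧ dx_i ∧ dx_j = sgn(permutation) dx_{(a)} ∧ dx_{(b)} ∧ dx_{(c)} with (a < b < c) sorted:
  d(y^2 - 2*z^2) includes (∂/∂z)(y^2 - 2*z^2) dz = (-4*z) dz, which multiplied by dx ∧ dy gives (-4*z) dx ∧ dy ∧ dz
  d(-x*y) includes (∂/∂y)(-x*y) dy = (-x) dy, which multiplied by dx ∧ dw gives (x) dx ∧ dy ∧ dw
  d(3*w*y) includes (∂/∂w)(3*w*y) dw = (3*y) dw, which multiplied by dy ∧ dz gives (3*y) dy ∧ dz ∧ dw
  d(w*x - 2*y^2 + z^2) includes (∂/∂x)(w*x - 2*y^2 + z^2) dx = (w) dx, which multiplied by dz ∧ dw gives (w) dx ∧ dz ∧ dw
  d(w*x - 2*y^2 + z^2) includes (∂/∂y)(w*x - 2*y^2 + z^2) dy = (-4*y) dy, which multiplied by dz ∧ dw gives (-4*y) dy ∧ dz ∧ dw
Collecting like 3-forms: d(omega) = (-4*z) dx ∧ dy ∧ dz + (x) dx ∧ dy ∧ dw + (-y) dy ∧ dz ∧ dw + (w) dx ∧ dz ∧ dw.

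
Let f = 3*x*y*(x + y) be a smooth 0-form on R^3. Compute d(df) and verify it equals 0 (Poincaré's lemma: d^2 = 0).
d(df) = 0

Step 1: df = sum_i (∂f/∂x_i) dx_i = (3*y*(2*x + y)) dx + (3*x*(x + 2*y)) dy + (0) dz.
Step 2: Apply d again. Using the 1-form formula, the coefficient of dx ∧ dy in d(df) is ∂^2 f/∂x ∂y - ∂^2 f/∂y ∂x = (6*x + 6*y) - (6*x + 6*y) = 0 (equality of mixed partials for smooth f).
Similarly for dx ∧ dz and dy ∧ dz — all coefficients vanish. So d(df) = 0.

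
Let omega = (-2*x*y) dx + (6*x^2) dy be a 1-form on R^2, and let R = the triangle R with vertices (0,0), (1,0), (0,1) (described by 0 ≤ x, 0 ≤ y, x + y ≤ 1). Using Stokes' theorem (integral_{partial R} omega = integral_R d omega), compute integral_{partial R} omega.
integral_(partial R) omega = 7/3

Stokes: integral_partial_R omega = integral_R d omega with d omega = (∂Q/∂x - ∂P/∂y) dx ∧ dy.
  ∂Q/∂x = 12*x
  ∂P/∂y = -2*x
  integrand = ∂Q/∂x - ∂P/∂y = 14*x.
Integrating over R: integral_0^1 integral_0^{1-x} (14*x) dy dx = 7/3.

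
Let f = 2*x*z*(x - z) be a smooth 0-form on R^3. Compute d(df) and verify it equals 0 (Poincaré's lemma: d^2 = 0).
d(df) = 0

Step 1: df = sum_i (∂f/∂x_i) dx_i = (2*z*(2*x - z)) dx + (0) dy + (2*x*(x - 2*z)) dz.
Step 2: Apply d again. Using the 1-form formula, the coefficient of dx ∧ dy in d(df) is ∂^2 f/∂x ∂y - ∂^2 f/∂y ∂x = (0) - (0) = 0 (equality of mixed partials for smooth f).
Similarly for dx ∧ dz and dy ∧ dz — all coefficients vanish. So d(df) = 0.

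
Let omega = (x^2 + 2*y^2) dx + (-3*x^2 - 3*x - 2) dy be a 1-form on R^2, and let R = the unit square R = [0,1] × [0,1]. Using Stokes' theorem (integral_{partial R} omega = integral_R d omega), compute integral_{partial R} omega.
integral_(partial R) omega = -8

Stokes: integral_partial_R omega = integral_R d omega with d omega = (∂Q/∂x - ∂P/∂y) dx ∧ dy.
  ∂Q/∂x = -6*x - 3
  ∂P/∂y = 4*y
  integrand = ∂Q/∂x - ∂P/∂y = -6*x - 4*y - 3.
Integrating over R: integral_0^1 integral_0^1 (-6*x - 4*y - 3) dx dy = -8.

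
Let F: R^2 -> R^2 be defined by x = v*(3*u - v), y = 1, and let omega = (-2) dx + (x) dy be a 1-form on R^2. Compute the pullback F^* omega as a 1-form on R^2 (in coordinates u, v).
F^* omega = (-6*v) du + (-6*u + 4*v) dv

Using F^*(f dg) = (f ∘ F) d(g ∘ F), substitute each coordinate x_i by F_i(u, v) in f_i, and replace dx_i by d F_i = (∂F_i/∂u) du + (∂F_i/∂v) dv.
  For the x component: f_1(F) = -2; d F_1 = (3*v) du + (3*u - 2*v) dv
  For the y component: f_2(F) = v*(3*u - v); d F_2 = (0) du + (0) dv
Combining and collecting du, dv coefficients:
  coeff of du: -6*v
  coeff of dv: -6*u + 4*v
F^* omega = (-6*v) du + (-6*u + 4*v) dv.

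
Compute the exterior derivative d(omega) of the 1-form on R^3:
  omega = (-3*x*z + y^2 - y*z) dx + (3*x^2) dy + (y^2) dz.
d(omega) = (6*x - 2*y + z) dx ∧ dy + (3*x + y) dx ∧ dz + (2*y) dy ∧ dz

For a 1-form omega = sum_i f_i dx_i, the exterior derivative is
  d(omega) = sum_{i < j} (∂f_j/∂x_i - ∂f_i/∂x_j) dx_i ∧ dx_j.
  coefficient of dx ∧ dy: ∂f_2/∂x - ∂f_1/∂y = ∂(3*x^2)/∂x - ∂(-3*x*z + y^2 - y*z)/∂y = 6*x - 2*y + z
  coefficient of dx ∧ dz: ∂f_3/∂x - ∂f_1/∂z = ∂(y^2)/∂x - ∂(-3*x*z + y^2 - y*z)/∂z = 3*x + y
  coefficient of dy ∧ dz: ∂f_3/∂y - ∂f_2/∂z = ∂(y^2)/∂y - ∂(3*x^2)/∂z = 2*y
Assembling: d(omega) = (6*x - 2*y + z) dx ∧ dy + (3*x + y) dx ∧ dz + (2*y) dy ∧ dz.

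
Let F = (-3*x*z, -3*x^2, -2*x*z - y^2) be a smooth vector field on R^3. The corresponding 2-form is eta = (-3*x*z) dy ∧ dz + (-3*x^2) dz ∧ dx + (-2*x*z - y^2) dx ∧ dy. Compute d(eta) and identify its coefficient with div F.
d(eta) = (-2*x - 3*z) dx ∧ dy ∧ dz; div F = -2*x - 3*z

For a 2-form in R^3 of the form above, applying d gives a 3-form with coefficient ∂P/∂x + ∂Q/∂y + ∂R/∂z:
  ∂P/∂x = -3*z
  ∂Q/∂y = 0
  ∂R/∂z = -2*x
Sum = -2*x - 3*z, which is exactly div F.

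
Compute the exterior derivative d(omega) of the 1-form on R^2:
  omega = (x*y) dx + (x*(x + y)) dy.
d(omega) = (x + y) dx ∧ dy

For a 1-form omega = sum_i f_i dx_i, the exterior derivative is
  d(omega) = sum_{i < j} (∂f_j/∂x_i - ∂f_i/∂x_j) dx_i ∧ dx_j.
  coefficient of dx ∧ dy: ∂f_2/∂x - ∂f_1/∂y = ∂(x*(x + y))/∂x - ∂(x*y)/∂y = x + y
Assembling: d(omega) = (x + y) dx ∧ dy.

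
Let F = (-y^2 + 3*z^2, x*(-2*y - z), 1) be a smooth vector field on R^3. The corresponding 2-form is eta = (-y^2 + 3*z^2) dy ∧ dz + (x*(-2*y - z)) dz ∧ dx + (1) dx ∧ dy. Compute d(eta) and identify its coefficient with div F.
d(eta) = (-2*x) dx ∧ dy ∧ dz; div F = -2*x

For a 2-form in R^3 of the form above, applying d gives a 3-form with coefficient ∂P/∂x + ∂Q/∂y + ∂R/∂z:
  ∂P/∂x = 0
  ∂Q/∂y = -2*x
  ∂R/∂z = 0
Sum = -2*x, which is exactly div F.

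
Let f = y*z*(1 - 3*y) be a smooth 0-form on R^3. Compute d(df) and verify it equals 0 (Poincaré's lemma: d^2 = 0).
d(df) = 0

Step 1: df = sum_i (∂f/∂x_i) dx_i = (0) dx + (z*(1 - 6*y)) dy + (y*(1 - 3*y)) dz.
Step 2: Apply d again. Using the 1-form formula, the coefficient of dx ∧ dy in d(df) is ∂^2 f/∂x ∂y - ∂^2 f/∂y ∂x = (0) - (0) = 0 (equality of mixed partials for smooth f).
Similarly for dx ∧ dz and dy ∧ dz — all coefficients vanish. So d(df) = 0.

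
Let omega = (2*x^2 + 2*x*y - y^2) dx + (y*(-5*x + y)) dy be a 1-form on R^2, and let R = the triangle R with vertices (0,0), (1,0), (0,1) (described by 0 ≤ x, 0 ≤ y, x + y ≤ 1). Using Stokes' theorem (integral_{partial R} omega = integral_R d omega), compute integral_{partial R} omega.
integral_(partial R) omega = -5/6

Stokes: integral_partial_R omega = integral_R d omega with d omega = (∂Q/∂x - ∂P/∂y) dx ∧ dy.
  ∂Q/∂x = -5*y
  ∂P/∂y = 2*x - 2*y
  integrand = ∂Q/∂x - ∂P/∂y = -2*x - 3*y.
Integrating over R: integral_0^1 integral_0^{1-x} (-2*x - 3*y) dy dx = -5/6.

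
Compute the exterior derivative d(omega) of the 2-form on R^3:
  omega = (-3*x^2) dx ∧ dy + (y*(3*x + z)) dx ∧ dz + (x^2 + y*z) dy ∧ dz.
d(omega) = (-x - z) dx ∧ dy ∧ dz

For a 2-form omega = sum_{i<j} g_{ij} dx_i ∧ dx_j, the exterior derivative is
  d(omega) = sum_{i<j} d(g_{ij}) ∧ dx_i ∧ dx_j = sum_{i<j, k} (∂g_{ij}/∂x_k) dx_k ∧ dx_i ∧ dx_j.
Expand each term, using dx_k ∧ dx_i ∧ dx_j = sgn(permutation) dx_{(a)} ∧ dx_{(b)} ∧ dx_{(c)} with (a < b < c) sorted:
  d(y*(3*x + z)) includes (∂/∂y)(y*(3*x + z)) dy = (3*x + z) dy, which multiplied by dx ∧ dz gives (-3*x - z) dx ∧ dy ∧ dz
  d(x^2 + y*z) includes (∂/∂x)(x^2 + y*z) dx = (2*x) dx, which multiplied by dy ∧ dz gives (2*x) dx ∧ dy ∧ dz
Collecting like 3-forms: d(omega) = (-x - z) dx ∧ dy ∧ dz.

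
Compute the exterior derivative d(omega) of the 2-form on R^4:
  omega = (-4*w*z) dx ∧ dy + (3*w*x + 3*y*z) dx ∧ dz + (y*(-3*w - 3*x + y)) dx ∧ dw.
d(omega) = (-4*w - 3*z) dx ∧ dy ∧ dz + (3*w + 3*x - 2*y - 4*z) dx ∧ dy ∧ dw + (3*x) dx ∧ dz ∧ dw

For a 2-form omega = sum_{i<j} g_{ij} dx_i ∧ dx_j, the exterior derivative is
  d(omega) = sum_{i<j} d(g_{ij}) ∧ dx_i ∧ dx_j = sum_{i<j, k} (∂g_{ij}/∂x_k) dx_k ∧ dx_i ∧ dx_j.
Expand each term, using dx_k ∧ dx_i ∧ dx_j = sgn(permutation) dx_{(a)} ∧ dx_{(b)} ∧ dx_{(c)} with (a < b < c) sorted:
  d(-4*w*z) includes (∂/∂z)(-4*w*z) dz = (-4*w) dz, which multiplied by dx ∧ dy gives (-4*w) dx ∧ dy ∧ dz
  d(-4*w*z) includes (∂/∂w)(-4*w*z) dw = (-4*z) dw, which multiplied by dx ∧ dy gives (-4*z) dx ∧ dy ∧ dw
  d(3*w*x + 3*y*z) includes (∂/∂y)(3*w*x + 3*y*z) dy = (3*z) dy, which multiplied by dx ∧ dz gives (-3*z) dx ∧ dy ∧ dz
  d(3*w*x + 3*y*z) includes (∂/∂w)(3*w*x + 3*y*z) dw = (3*x) dw, which multiplied by dx ∧ dz gives (3*x) dx ∧ dz ∧ dw
  d(y*(-3*w - 3*x + y)) includes (∂/∂y)(y*(-3*w - 3*x + y)) dy = (-3*w - 3*x + 2*y) dy, which multiplied by dx ∧ dw gives (3*w + 3*x - 2*y) dx ∧ dy ∧ dw
Collecting like 3-forms: d(omega) = (-4*w - 3*z) dx ∧ dy ∧ dz + (3*w + 3*x - 2*y - 4*z) dx ∧ dy ∧ dw + (3*x) dx ∧ dz ∧ dw.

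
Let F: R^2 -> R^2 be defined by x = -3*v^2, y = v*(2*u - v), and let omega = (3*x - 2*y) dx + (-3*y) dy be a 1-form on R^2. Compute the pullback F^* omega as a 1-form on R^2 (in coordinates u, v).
F^* omega = (6*v^2*(-2*u + v)) du + (6*v*(-2*u^2 + 7*u*v + 6*v^2)) dv

Using F^*(f dg) = (f ∘ F) d(g ∘ F), substitute each coordinate x_i by F_i(u, v) in f_i, and replace dx_i by d F_i = (∂F_i/∂u) du + (∂F_i/∂v) dv.
  For the x component: f_1(F) = v*(-4*u - 7*v); d F_1 = (0) du + (-6*v) dv
  For the y component: f_2(F) = 3*v*(-2*u + v); d F_2 = (2*v) du + (2*u - 2*v) dv
Combining and collecting du, dv coefficients:
  coeff of du: 6*v^2*(-2*u + v)
  coeff of dv: 6*v*(-2*u^2 + 7*u*v + 6*v^2)
F^* omega = (6*v^2*(-2*u + v)) du + (6*v*(-2*u^2 + 7*u*v + 6*v^2)) dv.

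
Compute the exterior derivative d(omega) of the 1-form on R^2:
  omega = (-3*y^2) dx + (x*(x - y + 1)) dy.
d(omega) = (2*x + 5*y + 1) dx ∧ dy

For a 1-form omega = sum_i f_i dx_i, the exterior derivative is
  d(omega) = sum_{i < j} (∂f_j/∂x_i - ∂f_i/∂x_j) dx_i ∧ dx_j.
  coefficient of dx ∧ dy: ∂f_2/∂x - ∂f_1/∂y = ∂(x*(x - y + 1))/∂x - ∂(-3*y^2)/∂y = 2*x + 5*y + 1
Assembling: d(omega) = (2*x + 5*y + 1) dx ∧ dy.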